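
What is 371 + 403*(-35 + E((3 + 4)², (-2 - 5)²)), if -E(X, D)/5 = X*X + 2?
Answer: -4855779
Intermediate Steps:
E(X, D) = -10 - 5*X² (E(X, D) = -5*(X*X + 2) = -5*(X² + 2) = -5*(2 + X²) = -10 - 5*X²)
371 + 403*(-35 + E((3 + 4)², (-2 - 5)²)) = 371 + 403*(-35 + (-10 - 5*(3 + 4)⁴)) = 371 + 403*(-35 + (-10 - 5*(7²)²)) = 371 + 403*(-35 + (-10 - 5*49²)) = 371 + 403*(-35 + (-10 - 5*2401)) = 371 + 403*(-35 + (-10 - 12005)) = 371 + 403*(-35 - 12015) = 371 + 403*(-12050) = 371 - 4856150 = -4855779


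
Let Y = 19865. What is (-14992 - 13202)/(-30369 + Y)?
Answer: 14097/5252 ≈ 2.6841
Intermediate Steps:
(-14992 - 13202)/(-30369 + Y) = (-14992 - 13202)/(-30369 + 19865) = -28194/(-10504) = -28194*(-1/10504) = 14097/5252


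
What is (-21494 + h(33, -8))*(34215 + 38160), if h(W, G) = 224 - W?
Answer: -1541804625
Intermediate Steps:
(-21494 + h(33, -8))*(34215 + 38160) = (-21494 + (224 - 1*33))*(34215 + 38160) = (-21494 + (224 - 33))*72375 = (-21494 + 191)*72375 = -21303*72375 = -1541804625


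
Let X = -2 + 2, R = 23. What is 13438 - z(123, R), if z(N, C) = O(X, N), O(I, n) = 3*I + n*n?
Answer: -1691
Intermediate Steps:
X = 0
O(I, n) = n² + 3*I (O(I, n) = 3*I + n² = n² + 3*I)
z(N, C) = N² (z(N, C) = N² + 3*0 = N² + 0 = N²)
13438 - z(123, R) = 13438 - 1*123² = 13438 - 1*15129 = 13438 - 15129 = -1691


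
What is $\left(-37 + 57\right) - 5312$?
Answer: $-5292$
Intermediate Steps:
$\left(-37 + 57\right) - 5312 = 20 - 5312 = -5292$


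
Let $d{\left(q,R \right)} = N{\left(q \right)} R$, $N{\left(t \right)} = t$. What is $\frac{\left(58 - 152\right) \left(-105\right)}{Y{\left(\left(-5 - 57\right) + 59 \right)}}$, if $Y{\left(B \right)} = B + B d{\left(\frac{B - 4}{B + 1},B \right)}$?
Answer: $\frac{6580}{19} \approx 346.32$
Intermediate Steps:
$d{\left(q,R \right)} = R q$ ($d{\left(q,R \right)} = q R = R q$)
$Y{\left(B \right)} = B + \frac{B^{2} \left(-4 + B\right)}{1 + B}$ ($Y{\left(B \right)} = B + B B \frac{B - 4}{B + 1} = B + B B \frac{-4 + B}{1 + B} = B + B \frac{B \left(-4 + B\right)}{1 + B} = B + \frac{B^{2} \left(-4 + B\right)}{1 + B}$)
$\frac{\left(58 - 152\right) \left(-105\right)}{Y{\left(\left(-5 - 57\right) + 59 \right)}} = \frac{\left(58 - 152\right) \left(-105\right)}{\left(\left(-5 - 57\right) + 59\right) \frac{1}{1 + \left(\left(-5 - 57\right) + 59\right)} \left(1 + \left(\left(-5 - 57\right) + 59\right) + \left(\left(-5 - 57\right) + 59\right) \left(-4 + \left(\left(-5 - 57\right) + 59\right)\right)\right)} = \frac{\left(-94\right) \left(-105\right)}{\left(-62 + 59\right) \frac{1}{1 + \left(-62 + 59\right)} \left(1 + \left(-62 + 59\right) + \left(-62 + 59\right) \left(-4 + \left(-62 + 59\right)\right)\right)} = \frac{9870}{\left(-3\right) \frac{1}{1 - 3} \left(1 - 3 - 3 \left(-4 - 3\right)\right)} = \frac{9870}{\left(-3\right) \frac{1}{-2} \left(1 - 3 - -21\right)} = \frac{9870}{\left(-3\right) \left(- \frac{1}{2}\right) \left(1 - 3 + 21\right)} = \frac{9870}{\left(-3\right) \left(- \frac{1}{2}\right) 19} = \frac{9870}{\frac{57}{2}} = 9870 \cdot \frac{2}{57} = \frac{6580}{19}$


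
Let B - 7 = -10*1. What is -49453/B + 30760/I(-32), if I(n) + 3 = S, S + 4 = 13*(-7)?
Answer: 2377057/147 ≈ 16170.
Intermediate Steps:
S = -95 (S = -4 + 13*(-7) = -4 - 91 = -95)
B = -3 (B = 7 - 10*1 = 7 - 10 = -3)
I(n) = -98 (I(n) = -3 - 95 = -98)
-49453/B + 30760/I(-32) = -49453/(-3) + 30760/(-98) = -49453*(-⅓) + 30760*(-1/98) = 49453/3 - 15380/49 = 2377057/147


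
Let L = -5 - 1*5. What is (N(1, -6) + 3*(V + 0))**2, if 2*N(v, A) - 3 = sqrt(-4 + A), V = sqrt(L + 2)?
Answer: (3 + I*sqrt(10) + 12*I*sqrt(2))**2/4 ≈ -99.083 + 30.199*I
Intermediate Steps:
L = -10 (L = -5 - 5 = -10)
V = 2*I*sqrt(2) (V = sqrt(-10 + 2) = sqrt(-8) = 2*I*sqrt(2) ≈ 2.8284*I)
N(v, A) = 3/2 + sqrt(-4 + A)/2
(N(1, -6) + 3*(V + 0))**2 = ((3/2 + sqrt(-4 - 6)/2) + 3*(2*I*sqrt(2) + 0))**2 = ((3/2 + sqrt(-10)/2) + 3*(2*I*sqrt(2)))**2 = ((3/2 + (I*sqrt(10))/2) + 6*I*sqrt(2))**2 = ((3/2 + I*sqrt(10)/2) + 6*I*sqrt(2))**2 = (3/2 + I*sqrt(10)/2 + 6*I*sqrt(2))**2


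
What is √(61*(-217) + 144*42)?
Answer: I*√7189 ≈ 84.788*I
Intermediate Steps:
√(61*(-217) + 144*42) = √(-13237 + 6048) = √(-7189) = I*√7189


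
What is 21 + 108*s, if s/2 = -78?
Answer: -16827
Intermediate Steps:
s = -156 (s = 2*(-78) = -156)
21 + 108*s = 21 + 108*(-156) = 21 - 16848 = -16827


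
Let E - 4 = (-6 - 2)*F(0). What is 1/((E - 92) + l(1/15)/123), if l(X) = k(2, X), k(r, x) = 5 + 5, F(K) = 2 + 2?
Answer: -123/14750 ≈ -0.0083390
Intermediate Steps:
F(K) = 4
k(r, x) = 10
l(X) = 10
E = -28 (E = 4 + (-6 - 2)*4 = 4 - 8*4 = 4 - 32 = -28)
1/((E - 92) + l(1/15)/123) = 1/((-28 - 92) + 10/123) = 1/(-120 + 10*(1/123)) = 1/(-120 + 10/123) = 1/(-14750/123) = -123/14750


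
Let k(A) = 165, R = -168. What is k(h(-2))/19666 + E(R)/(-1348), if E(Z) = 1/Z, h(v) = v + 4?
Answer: 18693113/2226820512 ≈ 0.0083945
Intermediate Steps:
h(v) = 4 + v
k(h(-2))/19666 + E(R)/(-1348) = 165/19666 + 1/(-168*(-1348)) = 165*(1/19666) - 1/168*(-1/1348) = 165/19666 + 1/226464 = 18693113/2226820512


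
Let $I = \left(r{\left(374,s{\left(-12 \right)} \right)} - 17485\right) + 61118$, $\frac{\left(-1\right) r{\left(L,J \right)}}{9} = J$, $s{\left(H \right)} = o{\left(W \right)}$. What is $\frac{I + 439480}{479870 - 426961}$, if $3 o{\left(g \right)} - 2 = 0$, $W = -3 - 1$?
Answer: $\frac{483107}{52909} \approx 9.1309$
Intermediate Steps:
$W = -4$
$o{\left(g \right)} = \frac{2}{3}$ ($o{\left(g \right)} = \frac{2}{3} + \frac{1}{3} \cdot 0 = \frac{2}{3} + 0 = \frac{2}{3}$)
$s{\left(H \right)} = \frac{2}{3}$
$r{\left(L,J \right)} = - 9 J$
$I = 43627$ ($I = \left(\left(-9\right) \frac{2}{3} - 17485\right) + 61118 = \left(-6 - 17485\right) + 61118 = -17491 + 61118 = 43627$)
$\frac{I + 439480}{479870 - 426961} = \frac{43627 + 439480}{479870 - 426961} = \frac{483107}{52909}$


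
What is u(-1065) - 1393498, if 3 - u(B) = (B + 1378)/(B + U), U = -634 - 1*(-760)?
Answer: -4180484/3 ≈ -1.3935e+6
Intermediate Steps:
U = 126 (U = -634 + 760 = 126)
u(B) = 3 - (1378 + B)/(126 + B) (u(B) = 3 - (B + 1378)/(B + 126) = 3 - (1378 + B)/(126 + B))
u(-1065) - 1393498 = 2*(-500 - 1065)/(126 - 1065) - 1393498 = 2*(-1565)/(-939) - 1393498 = 2*(-1/939)*(-1565) - 1393498 = 10/3 - 1393498 = -4180484/3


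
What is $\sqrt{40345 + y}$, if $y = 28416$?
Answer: $\sqrt{68761} \approx 262.22$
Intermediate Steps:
$\sqrt{40345 + y} = \sqrt{40345 + 28416} = \sqrt{68761}$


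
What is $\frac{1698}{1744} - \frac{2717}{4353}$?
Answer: $\frac{1326473}{3795816} \approx 0.34946$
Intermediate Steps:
$\frac{1698}{1744} - \frac{2717}{4353} = 1698 \cdot \frac{1}{1744} - \frac{2717}{4353} = \frac{849}{872} - \frac{2717}{4353} = \frac{1326473}{3795816}$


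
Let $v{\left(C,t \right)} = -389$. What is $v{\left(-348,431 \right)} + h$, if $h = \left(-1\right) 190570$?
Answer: $-190959$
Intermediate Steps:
$h = -190570$
$v{\left(-348,431 \right)} + h = -389 - 190570 = -190959$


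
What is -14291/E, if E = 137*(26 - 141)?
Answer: 14291/15755 ≈ 0.90708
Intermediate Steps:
E = -15755 (E = 137*(-115) = -15755)
-14291/E = -14291/(-15755) = -14291*(-1/15755) = 14291/15755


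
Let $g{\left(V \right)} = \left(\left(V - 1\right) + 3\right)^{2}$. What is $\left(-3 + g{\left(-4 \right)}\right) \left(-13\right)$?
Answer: $-13$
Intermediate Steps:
$g{\left(V \right)} = \left(2 + V\right)^{2}$ ($g{\left(V \right)} = \left(\left(-1 + V\right) + 3\right)^{2} = \left(2 + V\right)^{2}$)
$\left(-3 + g{\left(-4 \right)}\right) \left(-13\right) = \left(-3 + \left(2 - 4\right)^{2}\right) \left(-13\right) = \left(-3 + \left(-2\right)^{2}\right) \left(-13\right) = \left(-3 + 4\right) \left(-13\right) = 1 \left(-13\right) = -13$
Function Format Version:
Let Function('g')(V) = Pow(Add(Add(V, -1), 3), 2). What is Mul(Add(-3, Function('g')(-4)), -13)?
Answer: -13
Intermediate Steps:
Function('g')(V) = Pow(Add(2, V), 2) (Function('g')(V) = Pow(Add(Add(-1, V), 3), 2) = Pow(Add(2, V), 2))
Mul(Add(-3, Function('g')(-4)), -13) = Mul(Add(-3, Pow(Add(2, -4), 2)), -13) = Mul(Add(-3, Pow(-2, 2)), -13) = Mul(Add(-3, 4), -13) = Mul(1, -13) = -13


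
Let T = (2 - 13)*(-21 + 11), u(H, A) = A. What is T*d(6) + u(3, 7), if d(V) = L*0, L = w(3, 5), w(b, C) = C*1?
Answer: 7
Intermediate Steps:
w(b, C) = C
L = 5
T = 110 (T = -11*(-10) = 110)
d(V) = 0 (d(V) = 5*0 = 0)
T*d(6) + u(3, 7) = 110*0 + 7 = 0 + 7 = 7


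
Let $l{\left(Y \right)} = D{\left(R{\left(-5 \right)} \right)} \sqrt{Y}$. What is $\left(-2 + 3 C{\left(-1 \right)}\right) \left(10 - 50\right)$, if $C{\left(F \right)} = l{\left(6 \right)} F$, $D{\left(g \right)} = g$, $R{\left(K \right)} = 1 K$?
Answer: $80 - 600 \sqrt{6} \approx -1389.7$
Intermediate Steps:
$R{\left(K \right)} = K$
$l{\left(Y \right)} = - 5 \sqrt{Y}$
$C{\left(F \right)} = - 5 F \sqrt{6}$ ($C{\left(F \right)} = - 5 \sqrt{6} F = - 5 F \sqrt{6}$)
$\left(-2 + 3 C{\left(-1 \right)}\right) \left(10 - 50\right) = \left(-2 + 3 \left(\left(-5\right) \left(-1\right) \sqrt{6}\right)\right) \left(10 - 50\right) = \left(-2 + 3 \cdot 5 \sqrt{6}\right) \left(-40\right) = \left(-2 + 15 \sqrt{6}\right) \left(-40\right) = 80 - 600 \sqrt{6}$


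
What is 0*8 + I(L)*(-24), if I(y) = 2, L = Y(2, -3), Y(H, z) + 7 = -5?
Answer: -48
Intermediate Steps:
Y(H, z) = -12 (Y(H, z) = -7 - 5 = -12)
L = -12
0*8 + I(L)*(-24) = 0*8 + 2*(-24) = 0 - 48 = -48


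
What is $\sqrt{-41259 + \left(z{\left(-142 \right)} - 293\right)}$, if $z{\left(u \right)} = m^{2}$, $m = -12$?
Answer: $8 i \sqrt{647} \approx 203.49 i$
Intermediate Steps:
$z{\left(u \right)} = 144$ ($z{\left(u \right)} = \left(-12\right)^{2} = 144$)
$\sqrt{-41259 + \left(z{\left(-142 \right)} - 293\right)} = \sqrt{-41259 + \left(144 - 293\right)} = \sqrt{-41259 - 149} = \sqrt{-41408} = 8 i \sqrt{647}$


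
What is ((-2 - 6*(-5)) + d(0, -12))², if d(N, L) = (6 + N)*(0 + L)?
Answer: 1936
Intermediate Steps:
d(N, L) = L*(6 + N) (d(N, L) = (6 + N)*L = L*(6 + N))
((-2 - 6*(-5)) + d(0, -12))² = ((-2 - 6*(-5)) - 12*(6 + 0))² = ((-2 + 30) - 12*6)² = (28 - 72)² = (-44)² = 1936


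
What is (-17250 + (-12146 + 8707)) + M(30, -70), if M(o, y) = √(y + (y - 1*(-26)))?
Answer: -20689 + I*√114 ≈ -20689.0 + 10.677*I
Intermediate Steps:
M(o, y) = √(26 + 2*y) (M(o, y) = √(y + (y + 26)) = √(y + (26 + y)) = √(26 + 2*y))
(-17250 + (-12146 + 8707)) + M(30, -70) = (-17250 + (-12146 + 8707)) + √(26 + 2*(-70)) = (-17250 - 3439) + √(26 - 140) = -20689 + √(-114) = -20689 + I*√114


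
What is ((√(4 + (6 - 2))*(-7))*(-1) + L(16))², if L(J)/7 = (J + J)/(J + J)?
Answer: 441 + 196*√2 ≈ 718.19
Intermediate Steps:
L(J) = 7 (L(J) = 7*((J + J)/(J + J)) = 7*((2*J)/((2*J))) = 7*((2*J)*(1/(2*J))) = 7*1 = 7)
((√(4 + (6 - 2))*(-7))*(-1) + L(16))² = ((√(4 + (6 - 2))*(-7))*(-1) + 7)² = ((√(4 + 4)*(-7))*(-1) + 7)² = ((√8*(-7))*(-1) + 7)² = (((2*√2)*(-7))*(-1) + 7)² = (-14*√2*(-1) + 7)² = (14*√2 + 7)² = (7 + 14*√2)²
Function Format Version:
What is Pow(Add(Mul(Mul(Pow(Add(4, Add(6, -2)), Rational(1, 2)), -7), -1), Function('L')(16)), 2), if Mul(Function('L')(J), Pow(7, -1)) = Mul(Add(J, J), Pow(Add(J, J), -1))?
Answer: Add(441, Mul(196, Pow(2, Rational(1, 2)))) ≈ 718.19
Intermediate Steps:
Function('L')(J) = 7 (Function('L')(J) = Mul(7, Mul(Add(J, J), Pow(Add(J, J), -1))) = Mul(7, Mul(Mul(2, J), Pow(Mul(2, J), -1))) = Mul(7, Mul(Mul(2, J), Mul(Rational(1, 2), Pow(J, -1)))) = Mul(7, 1) = 7)
Pow(Add(Mul(Mul(Pow(Add(4, Add(6, -2)), Rational(1, 2)), -7), -1), Function('L')(16)), 2) = Pow(Add(Mul(Mul(Pow(Add(4, Add(6, -2)), Rational(1, 2)), -7), -1), 7), 2) = Pow(Add(Mul(Mul(Pow(Add(4, 4), Rational(1, 2)), -7), -1), 7), 2) = Pow(Add(Mul(Mul(Pow(8, Rational(1, 2)), -7), -1), 7), 2) = Pow(Add(Mul(Mul(Mul(2, Pow(2, Rational(1, 2))), -7), -1), 7), 2) = Pow(Add(Mul(Mul(-14, Pow(2, Rational(1, 2))), -1), 7), 2) = Pow(Add(Mul(14, Pow(2, Rational(1, 2))), 7), 2) = Pow(Add(7, Mul(14, Pow(2, Rational(1, 2)))), 2)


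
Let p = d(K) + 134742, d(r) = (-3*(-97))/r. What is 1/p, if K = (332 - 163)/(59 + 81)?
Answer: 169/22812138 ≈ 7.4083e-6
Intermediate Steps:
K = 169/140 ≈ 1.2071
d(r) = 291/r
p = 22812138/169 (p = 291/(169/140) + 134742 = 291*(140/169) + 134742 = 40740/169 + 134742 = 22812138/169 ≈ 1.3498e+5)
1/p = 1/(22812138/169) = 169/22812138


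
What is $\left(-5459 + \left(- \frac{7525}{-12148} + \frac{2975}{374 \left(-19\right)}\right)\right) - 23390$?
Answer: $- \frac{73245139493}{2538932} \approx -28849.0$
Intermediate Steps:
$\left(-5459 + \left(- \frac{7525}{-12148} + \frac{2975}{374 \left(-19\right)}\right)\right) - 23390 = \left(-5459 + \left(\left(-7525\right) \left(- \frac{1}{12148}\right) + \frac{2975}{-7106}\right)\right) - 23390 = \left(-5459 + \left(\frac{7525}{12148} + 2975 \left(- \frac{1}{7106}\right)\right)\right) - 23390 = \left(-5459 + \left(\frac{7525}{12148} - \frac{175}{418}\right)\right) - 23390 = \left(-5459 + \frac{509775}{2538932}\right) - 23390 = - \frac{13859520013}{2538932} - 23390 = - \frac{73245139493}{2538932}$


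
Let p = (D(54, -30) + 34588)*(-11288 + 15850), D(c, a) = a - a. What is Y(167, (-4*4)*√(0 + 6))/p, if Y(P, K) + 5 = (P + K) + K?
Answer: 81/78895228 - 4*√6/19723807 ≈ 5.2992e-7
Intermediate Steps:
D(c, a) = 0
p = 157790456 (p = (0 + 34588)*(-11288 + 15850) = 34588*4562 = 157790456)
Y(P, K) = -5 + P + 2*K (Y(P, K) = -5 + ((P + K) + K) = -5 + ((K + P) + K) = -5 + (P + 2*K) = -5 + P + 2*K)
Y(167, (-4*4)*√(0 + 6))/p = (-5 + 167 + 2*((-4*4)*√(0 + 6)))/157790456 = (-5 + 167 + 2*(-16*√6))*(1/157790456) = (-5 + 167 - 32*√6)*(1/157790456) = (162 - 32*√6)*(1/157790456) = 81/78895228 - 4*√6/19723807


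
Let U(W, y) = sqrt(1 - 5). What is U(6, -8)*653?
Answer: 1306*I ≈ 1306.0*I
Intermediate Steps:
U(W, y) = 2*I (U(W, y) = sqrt(-4) = 2*I)
U(6, -8)*653 = (2*I)*653 = 1306*I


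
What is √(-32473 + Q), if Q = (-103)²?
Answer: 2*I*√5466 ≈ 147.86*I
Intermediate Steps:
Q = 10609
√(-32473 + Q) = √(-32473 + 10609) = √(-21864) = 2*I*√5466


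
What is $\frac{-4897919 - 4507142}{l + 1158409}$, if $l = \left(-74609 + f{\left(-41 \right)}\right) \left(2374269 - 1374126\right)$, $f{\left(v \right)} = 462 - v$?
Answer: $\frac{9405061}{74115438749} \approx 0.0001269$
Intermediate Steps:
$l = -74116597158$ ($l = \left(-74609 + \left(462 - -41\right)\right) \left(2374269 - 1374126\right) = \left(-74609 + \left(462 + 41\right)\right) 1000143 = \left(-74609 + 503\right) 1000143 = \left(-74106\right) 1000143 = -74116597158$)
$\frac{-4897919 - 4507142}{l + 1158409} = \frac{-4897919 - 4507142}{-74116597158 + 1158409} = - \frac{9405061}{-74115438749} = \left(-9405061\right) \left(- \frac{1}{74115438749}\right) = \frac{9405061}{74115438749}$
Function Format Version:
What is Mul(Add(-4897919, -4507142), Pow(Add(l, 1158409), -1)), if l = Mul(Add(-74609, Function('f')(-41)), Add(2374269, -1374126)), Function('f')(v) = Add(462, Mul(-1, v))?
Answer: Rational(9405061, 74115438749) ≈ 0.00012690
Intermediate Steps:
l = -74116597158 (l = Mul(Add(-74609, Add(462, Mul(-1, -41))), Add(2374269, -1374126)) = Mul(Add(-74609, Add(462, 41)), 1000143) = Mul(Add(-74609, 503), 1000143) = Mul(-74106, 1000143) = -74116597158)
Mul(Add(-4897919, -4507142), Pow(Add(l, 1158409), -1)) = Mul(Add(-4897919, -4507142), Pow(Add(-74116597158, 1158409), -1)) = Mul(-9405061, Pow(-74115438749, -1)) = Mul(-9405061, Rational(-1, 74115438749)) = Rational(9405061, 74115438749)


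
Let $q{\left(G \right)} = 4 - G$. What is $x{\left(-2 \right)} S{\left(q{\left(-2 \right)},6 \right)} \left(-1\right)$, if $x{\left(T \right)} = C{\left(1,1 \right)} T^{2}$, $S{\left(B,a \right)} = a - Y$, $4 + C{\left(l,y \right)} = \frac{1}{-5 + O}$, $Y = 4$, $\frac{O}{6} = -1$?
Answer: $\frac{360}{11} \approx 32.727$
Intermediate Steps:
$O = -6$ ($O = 6 \left(-1\right) = -6$)
$C{\left(l,y \right)} = - \frac{45}{11}$ ($C{\left(l,y \right)} = -4 + \frac{1}{-5 - 6} = -4 + \frac{1}{-11} = -4 - \frac{1}{11} = - \frac{45}{11}$)
$S{\left(B,a \right)} = -4 + a$ ($S{\left(B,a \right)} = a - 4 = -4 + a$)
$x{\left(T \right)} = - \frac{45 T^{2}}{11}$
$x{\left(-2 \right)} S{\left(q{\left(-2 \right)},6 \right)} \left(-1\right) = - \frac{45 \left(-2\right)^{2}}{11} \left(-4 + 6\right) \left(-1\right) = \left(- \frac{45}{11}\right) 4 \cdot 2 \left(-1\right) = \left(- \frac{180}{11}\right) 2 \left(-1\right) = \left(- \frac{360}{11}\right) \left(-1\right) = \frac{360}{11}$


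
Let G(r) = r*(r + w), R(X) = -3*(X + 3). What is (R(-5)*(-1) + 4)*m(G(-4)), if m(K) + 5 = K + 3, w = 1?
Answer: -20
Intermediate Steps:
R(X) = -9 - 3*X (R(X) = -3*(3 + X) = -9 - 3*X)
G(r) = r*(1 + r) (G(r) = r*(r + 1) = r*(1 + r))
m(K) = -2 + K (m(K) = -5 + (K + 3) = -5 + (3 + K) = -2 + K)
(R(-5)*(-1) + 4)*m(G(-4)) = ((-9 - 3*(-5))*(-1) + 4)*(-2 - 4*(1 - 4)) = ((-9 + 15)*(-1) + 4)*(-2 - 4*(-3)) = (6*(-1) + 4)*(-2 + 12) = (-6 + 4)*10 = -2*10 = -20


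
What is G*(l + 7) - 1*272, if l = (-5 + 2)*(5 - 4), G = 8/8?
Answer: -268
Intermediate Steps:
G = 1 (G = 8*(⅛) = 1)
l = -3 (l = -3*1 = -3)
G*(l + 7) - 1*272 = 1*(-3 + 7) - 1*272 = 1*4 - 272 = 4 - 272 = -268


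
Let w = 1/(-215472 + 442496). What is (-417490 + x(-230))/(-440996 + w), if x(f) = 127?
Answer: 31583805904/33372225301 ≈ 0.94641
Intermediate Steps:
w = 1/227024 ≈ 4.4048e-6
(-417490 + x(-230))/(-440996 + w) = (-417490 + 127)/(-440996 + 1/227024) = -417363/(-100116675903/227024) = -417363*(-227024/100116675903) = 31583805904/33372225301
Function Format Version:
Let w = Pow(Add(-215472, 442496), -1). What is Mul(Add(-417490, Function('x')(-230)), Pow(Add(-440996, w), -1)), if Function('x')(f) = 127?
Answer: Rational(31583805904, 33372225301) ≈ 0.94641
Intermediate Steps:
w = Rational(1, 227024) (w = Pow(227024, -1) = Rational(1, 227024) ≈ 4.4048e-6)
Mul(Add(-417490, Function('x')(-230)), Pow(Add(-440996, w), -1)) = Mul(Add(-417490, 127), Pow(Add(-440996, Rational(1, 227024)), -1)) = Mul(-417363, Pow(Rational(-100116675903, 227024), -1)) = Mul(-417363, Rational(-227024, 100116675903)) = Rational(31583805904, 33372225301)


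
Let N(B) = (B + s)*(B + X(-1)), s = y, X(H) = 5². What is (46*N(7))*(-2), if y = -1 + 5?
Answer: -32384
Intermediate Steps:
X(H) = 25
y = 4
s = 4
N(B) = (4 + B)*(25 + B) (N(B) = (B + 4)*(B + 25) = (4 + B)*(25 + B))
(46*N(7))*(-2) = (46*(100 + 7² + 29*7))*(-2) = (46*(100 + 49 + 203))*(-2) = (46*352)*(-2) = 16192*(-2) = -32384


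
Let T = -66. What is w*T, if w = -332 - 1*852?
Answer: 78144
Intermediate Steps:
w = -1184 (w = -332 - 852 = -1184)
w*T = -1184*(-66) = 78144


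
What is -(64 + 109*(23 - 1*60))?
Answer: 3969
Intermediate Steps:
-(64 + 109*(23 - 1*60)) = -(64 + 109*(23 - 60)) = -(64 + 109*(-37)) = -(64 - 4033) = -1*(-3969) = 3969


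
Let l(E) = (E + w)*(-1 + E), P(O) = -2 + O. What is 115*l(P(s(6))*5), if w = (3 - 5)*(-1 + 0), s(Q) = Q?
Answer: 48070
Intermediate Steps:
w = 2 (w = -2*(-1) = 2)
l(E) = (-1 + E)*(2 + E) (l(E) = (E + 2)*(-1 + E) = (2 + E)*(-1 + E) = (-1 + E)*(2 + E))
115*l(P(s(6))*5) = 115*(-2 + (-2 + 6)*5 + ((-2 + 6)*5)²) = 115*(-2 + 4*5 + (4*5)²) = 115*(-2 + 20 + 20²) = 115*(-2 + 20 + 400) = 115*418 = 48070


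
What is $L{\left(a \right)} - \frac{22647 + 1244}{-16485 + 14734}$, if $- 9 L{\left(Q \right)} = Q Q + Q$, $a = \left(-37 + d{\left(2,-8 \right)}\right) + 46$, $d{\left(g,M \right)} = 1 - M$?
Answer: $- \frac{42647}{1751} \approx -24.356$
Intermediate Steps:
$a = 18$ ($a = \left(-37 + \left(1 - -8\right)\right) + 46 = \left(-37 + \left(1 + 8\right)\right) + 46 = \left(-37 + 9\right) + 46 = -28 + 46 = 18$)
$L{\left(Q \right)} = - \frac{Q}{9} - \frac{Q^{2}}{9}$ ($L{\left(Q \right)} = - \frac{Q Q + Q}{9} = - \frac{Q^{2} + Q}{9} = - \frac{Q + Q^{2}}{9} = - \frac{Q}{9} - \frac{Q^{2}}{9}$)
$L{\left(a \right)} - \frac{22647 + 1244}{-16485 + 14734} = \left(- \frac{1}{9}\right) 18 \left(1 + 18\right) - \frac{22647 + 1244}{-16485 + 14734} = \left(- \frac{1}{9}\right) 18 \cdot 19 - \frac{23891}{-1751} = -38 - 23891 \left(- \frac{1}{1751}\right) = -38 - - \frac{23891}{1751} = -38 + \frac{23891}{1751} = - \frac{42647}{1751}$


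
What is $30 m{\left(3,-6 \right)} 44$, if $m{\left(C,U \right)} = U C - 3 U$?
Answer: $0$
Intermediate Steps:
$m{\left(C,U \right)} = - 3 U + C U$ ($m{\left(C,U \right)} = C U - 3 U = - 3 U + C U$)
$30 m{\left(3,-6 \right)} 44 = 30 \left(- 6 \left(-3 + 3\right)\right) 44 = 30 \left(\left(-6\right) 0\right) 44 = 30 \cdot 0 \cdot 44 = 0 \cdot 44 = 0$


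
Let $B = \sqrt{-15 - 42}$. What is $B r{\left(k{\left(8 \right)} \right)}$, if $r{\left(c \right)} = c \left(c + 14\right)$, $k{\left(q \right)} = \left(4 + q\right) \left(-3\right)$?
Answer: $792 i \sqrt{57} \approx 5979.5 i$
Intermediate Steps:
$k{\left(q \right)} = -12 - 3 q$
$B = i \sqrt{57}$ ($B = \sqrt{-57} = i \sqrt{57} \approx 7.5498 i$)
$r{\left(c \right)} = c \left(14 + c\right)$
$B r{\left(k{\left(8 \right)} \right)} = i \sqrt{57} \left(-12 - 24\right) \left(14 - 36\right) = i \sqrt{57} \left(- 36 \left(14 - 36\right)\right) = i \sqrt{57} \left(\left(-36\right) \left(-22\right)\right) = i \sqrt{57} \cdot 792 = 792 i \sqrt{57}$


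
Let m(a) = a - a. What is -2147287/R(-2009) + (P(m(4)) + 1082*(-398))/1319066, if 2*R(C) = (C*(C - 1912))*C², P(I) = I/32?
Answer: -977955580853841572/2995540137100151571 ≈ -0.32647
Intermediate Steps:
m(a) = 0
P(I) = I/32 (P(I) = I*(1/32) = I/32)
R(C) = C³*(-1912 + C)/2 (R(C) = ((C*(C - 1912))*C²)/2 = ((C*(-1912 + C))*C²)/2 = (C³*(-1912 + C))/2 = C³*(-1912 + C)/2)
-2147287/R(-2009) + (P(m(4)) + 1082*(-398))/1319066 = -2147287*(-2/(8108486729*(-1912 - 2009))) + ((1/32)*0 + 1082*(-398))/1319066 = -2147287/((½)*(-8108486729)*(-3921)) + (0 - 430636)*(1/1319066) = -2147287/31793376464409/2 - 430636*1/1319066 = -2147287*2/31793376464409 - 215318/659533 = -4294574/31793376464409 - 215318/659533 = -977955580853841572/2995540137100151571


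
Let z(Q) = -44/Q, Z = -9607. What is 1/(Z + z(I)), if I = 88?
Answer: -2/19215 ≈ -0.00010409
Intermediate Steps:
1/(Z + z(I)) = 1/(-9607 - 44/88) = 1/(-9607 - 44*1/88) = 1/(-9607 - ½) = 1/(-19215/2) = -2/19215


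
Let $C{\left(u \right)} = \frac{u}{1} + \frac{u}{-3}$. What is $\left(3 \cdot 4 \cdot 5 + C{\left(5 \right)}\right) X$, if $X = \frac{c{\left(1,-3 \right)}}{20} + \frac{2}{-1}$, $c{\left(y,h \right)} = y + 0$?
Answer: $- \frac{247}{2} \approx -123.5$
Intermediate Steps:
$c{\left(y,h \right)} = y$
$C{\left(u \right)} = \frac{2 u}{3}$ ($C{\left(u \right)} = u 1 + u \left(- \frac{1}{3}\right) = u - \frac{u}{3} = \frac{2 u}{3}$)
$X = - \frac{39}{20}$ ($X = 1 \cdot \frac{1}{20} + \frac{2}{-1} = 1 \cdot \frac{1}{20} + 2 \left(-1\right) = \frac{1}{20} - 2 = - \frac{39}{20} \approx -1.95$)
$\left(3 \cdot 4 \cdot 5 + C{\left(5 \right)}\right) X = \left(3 \cdot 4 \cdot 5 + \frac{2}{3} \cdot 5\right) \left(- \frac{39}{20}\right) = \left(12 \cdot 5 + \frac{10}{3}\right) \left(- \frac{39}{20}\right) = \left(60 + \frac{10}{3}\right) \left(- \frac{39}{20}\right) = \frac{190}{3} \left(- \frac{39}{20}\right) = - \frac{247}{2}$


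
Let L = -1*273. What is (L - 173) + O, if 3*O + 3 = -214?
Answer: -1555/3 ≈ -518.33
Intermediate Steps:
O = -217/3 (O = -1 + (1/3)*(-214) = -1 - 214/3 = -217/3 ≈ -72.333)
L = -273
(L - 173) + O = (-273 - 173) - 217/3 = -446 - 217/3 = -1555/3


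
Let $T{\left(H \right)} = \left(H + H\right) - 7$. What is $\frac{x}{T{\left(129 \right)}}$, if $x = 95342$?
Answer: $\frac{95342}{251} \approx 379.85$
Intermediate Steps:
$T{\left(H \right)} = -7 + 2 H$ ($T{\left(H \right)} = 2 H - 7 = -7 + 2 H$)
$\frac{x}{T{\left(129 \right)}} = \frac{95342}{-7 + 2 \cdot 129} = \frac{95342}{-7 + 258} = \frac{95342}{251}$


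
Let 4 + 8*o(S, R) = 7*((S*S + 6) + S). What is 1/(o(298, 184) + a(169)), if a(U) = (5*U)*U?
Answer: 1/220774 ≈ 4.5295e-6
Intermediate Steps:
a(U) = 5*U²
o(S, R) = 19/4 + 7*S/8 + 7*S²/8 (o(S, R) = -½ + (7*((S*S + 6) + S))/8 = -½ + (7*((S² + 6) + S))/8 = -½ + (7*((6 + S²) + S))/8 = -½ + (7*(6 + S + S²))/8 = -½ + (42 + 7*S + 7*S²)/8 = -½ + (21/4 + 7*S/8 + 7*S²/8) = 19/4 + 7*S/8 + 7*S²/8)
1/(o(298, 184) + a(169)) = 1/((19/4 + (7/8)*298 + (7/8)*298²) + 5*169²) = 1/((19/4 + 1043/4 + (7/8)*88804) + 5*28561) = 1/((19/4 + 1043/4 + 155407/2) + 142805) = 1/(77969 + 142805) = 1/220774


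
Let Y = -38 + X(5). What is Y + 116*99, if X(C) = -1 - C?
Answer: 11440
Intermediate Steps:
Y = -44 (Y = -38 + (-1 - 1*5) = -38 + (-1 - 5) = -38 - 6 = -44)
Y + 116*99 = -44 + 116*99 = -44 + 11484 = 11440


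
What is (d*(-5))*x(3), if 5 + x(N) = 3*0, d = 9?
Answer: 225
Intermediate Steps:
x(N) = -5 (x(N) = -5 + 3*0 = -5 + 0 = -5)
(d*(-5))*x(3) = (9*(-5))*(-5) = -45*(-5) = 225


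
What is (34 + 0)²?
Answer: 1156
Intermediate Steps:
(34 + 0)² = 34² = 1156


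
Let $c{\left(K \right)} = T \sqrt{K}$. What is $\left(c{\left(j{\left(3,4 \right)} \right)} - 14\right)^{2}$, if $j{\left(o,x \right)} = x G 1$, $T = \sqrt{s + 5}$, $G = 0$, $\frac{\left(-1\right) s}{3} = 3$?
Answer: $196$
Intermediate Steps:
$s = -9$ ($s = \left(-3\right) 3 = -9$)
$T = 2 i$ ($T = \sqrt{-9 + 5} = \sqrt{-4} = 2 i \approx 2.0 i$)
$j{\left(o,x \right)} = 0$ ($j{\left(o,x \right)} = x 0 \cdot 1 = 0 \cdot 1 = 0$)
$c{\left(K \right)} = 2 i \sqrt{K}$
$\left(c{\left(j{\left(3,4 \right)} \right)} - 14\right)^{2} = \left(2 i \sqrt{0} - 14\right)^{2} = \left(2 i 0 - 14\right)^{2} = \left(0 - 14\right)^{2} = \left(-14\right)^{2} = 196$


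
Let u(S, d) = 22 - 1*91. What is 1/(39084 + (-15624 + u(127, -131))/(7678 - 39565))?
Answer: 10629/415429067 ≈ 2.5586e-5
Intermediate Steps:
u(S, d) = -69 (u(S, d) = 22 - 91 = -69)
1/(39084 + (-15624 + u(127, -131))/(7678 - 39565)) = 1/(39084 + (-15624 - 69)/(7678 - 39565)) = 1/(39084 - 15693/(-31887)) = 1/(39084 - 15693*(-1/31887)) = 1/(39084 + 5231/10629) = 1/(415429067/10629) = 10629/415429067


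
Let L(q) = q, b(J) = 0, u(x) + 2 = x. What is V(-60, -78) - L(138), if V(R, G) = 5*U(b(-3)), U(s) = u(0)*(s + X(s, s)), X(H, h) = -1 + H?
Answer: -128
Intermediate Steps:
u(x) = -2 + x
U(s) = 2 - 4*s (U(s) = (-2 + 0)*(s + (-1 + s)) = -2*(-1 + 2*s) = 2 - 4*s)
V(R, G) = 10 (V(R, G) = 5*(2 - 4*0) = 5*(2 + 0) = 5*2 = 10)
V(-60, -78) - L(138) = 10 - 1*138 = 10 - 138 = -128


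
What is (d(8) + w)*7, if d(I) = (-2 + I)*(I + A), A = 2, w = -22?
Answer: 266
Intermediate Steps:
d(I) = (-2 + I)*(2 + I) (d(I) = (-2 + I)*(I + 2) = (-2 + I)*(2 + I))
(d(8) + w)*7 = ((-4 + 8²) - 22)*7 = ((-4 + 64) - 22)*7 = (60 - 22)*7 = 38*7 = 266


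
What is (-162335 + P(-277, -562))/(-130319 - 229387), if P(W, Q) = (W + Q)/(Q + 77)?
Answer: 39365818/87228705 ≈ 0.45129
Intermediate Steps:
P(W, Q) = (Q + W)/(77 + Q)
(-162335 + P(-277, -562))/(-130319 - 229387) = (-162335 + (-562 - 277)/(77 - 562))/(-130319 - 229387) = (-162335 - 839/(-485))/(-359706) = (-162335 - 1/485*(-839))*(-1/359706) = (-162335 + 839/485)*(-1/359706) = -78731636/485*(-1/359706) = 39365818/87228705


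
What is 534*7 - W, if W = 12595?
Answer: -8857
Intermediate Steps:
534*7 - W = 534*7 - 1*12595 = 3738 - 12595 = -8857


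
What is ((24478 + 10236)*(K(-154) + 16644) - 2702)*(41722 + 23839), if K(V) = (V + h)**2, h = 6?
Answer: 87730620641770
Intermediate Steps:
K(V) = (6 + V)**2 (K(V) = (V + 6)**2 = (6 + V)**2)
((24478 + 10236)*(K(-154) + 16644) - 2702)*(41722 + 23839) = ((24478 + 10236)*((6 - 154)**2 + 16644) - 2702)*(41722 + 23839) = (34714*((-148)**2 + 16644) - 2702)*65561 = (34714*(21904 + 16644) - 2702)*65561 = (34714*38548 - 2702)*65561 = (1338155272 - 2702)*65561 = 1338152570*65561 = 87730620641770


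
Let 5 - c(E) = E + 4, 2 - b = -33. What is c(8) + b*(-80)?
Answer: -2807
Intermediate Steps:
b = 35 (b = 2 - 1*(-33) = 2 + 33 = 35)
c(E) = 1 - E (c(E) = 5 - (E + 4) = 5 - (4 + E) = 5 + (-4 - E) = 1 - E)
c(8) + b*(-80) = (1 - 1*8) + 35*(-80) = (1 - 8) - 2800 = -7 - 2800 = -2807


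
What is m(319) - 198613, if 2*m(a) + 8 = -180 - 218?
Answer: -198816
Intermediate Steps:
m(a) = -203 (m(a) = -4 + (-180 - 218)/2 = -4 + (½)*(-398) = -4 - 199 = -203)
m(319) - 198613 = -203 - 198613 = -198816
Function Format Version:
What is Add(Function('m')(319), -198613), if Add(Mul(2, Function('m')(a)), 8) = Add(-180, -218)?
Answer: -198816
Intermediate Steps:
Function('m')(a) = -203 (Function('m')(a) = Add(-4, Mul(Rational(1, 2), Add(-180, -218))) = Add(-4, Mul(Rational(1, 2), -398)) = Add(-4, -199) = -203)
Add(Function('m')(319), -198613) = Add(-203, -198613) = -198816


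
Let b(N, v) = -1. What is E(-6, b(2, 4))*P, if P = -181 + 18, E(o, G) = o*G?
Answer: -978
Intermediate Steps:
E(o, G) = G*o
P = -163
E(-6, b(2, 4))*P = -1*(-6)*(-163) = 6*(-163) = -978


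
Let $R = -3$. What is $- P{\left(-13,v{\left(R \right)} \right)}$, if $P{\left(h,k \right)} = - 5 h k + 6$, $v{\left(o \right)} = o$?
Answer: $189$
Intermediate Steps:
$P{\left(h,k \right)} = 6 - 5 h k$ ($P{\left(h,k \right)} = - 5 h k + 6 = 6 - 5 h k$)
$- P{\left(-13,v{\left(R \right)} \right)} = - (6 - \left(-65\right) \left(-3\right)) = - (6 - 195) = \left(-1\right) \left(-189\right) = 189$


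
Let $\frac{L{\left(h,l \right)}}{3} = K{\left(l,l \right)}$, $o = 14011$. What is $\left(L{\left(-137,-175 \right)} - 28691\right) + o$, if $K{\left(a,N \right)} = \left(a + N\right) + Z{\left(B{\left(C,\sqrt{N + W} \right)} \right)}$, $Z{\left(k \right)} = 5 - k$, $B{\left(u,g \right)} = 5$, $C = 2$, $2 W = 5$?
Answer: $-15730$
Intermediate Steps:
$W = \frac{5}{2}$ ($W = \frac{1}{2} \cdot 5 = \frac{5}{2} \approx 2.5$)
$K{\left(a,N \right)} = N + a$ ($K{\left(a,N \right)} = \left(a + N\right) + \left(5 - 5\right) = \left(N + a\right) + \left(5 - 5\right) = \left(N + a\right) + 0 = N + a$)
$L{\left(h,l \right)} = 6 l$ ($L{\left(h,l \right)} = 3 \left(l + l\right) = 3 \cdot 2 l = 6 l$)
$\left(L{\left(-137,-175 \right)} - 28691\right) + o = \left(6 \left(-175\right) - 28691\right) + 14011 = \left(-1050 - 28691\right) + 14011 = -29741 + 14011 = -15730$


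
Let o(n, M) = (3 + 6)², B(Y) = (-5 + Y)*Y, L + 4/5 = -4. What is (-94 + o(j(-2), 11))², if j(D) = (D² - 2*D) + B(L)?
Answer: 169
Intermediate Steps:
L = -24/5 (L = -⅘ - 4 = -24/5 ≈ -4.8000)
B(Y) = Y*(-5 + Y)
j(D) = 1176/25 + D² - 2*D (j(D) = (D² - 2*D) - 24*(-5 - 24/5)/5 = (D² - 2*D) - 24/5*(-49/5) = (D² - 2*D) + 1176/25 = 1176/25 + D² - 2*D)
o(n, M) = 81 (o(n, M) = 9² = 81)
(-94 + o(j(-2), 11))² = (-94 + 81)² = (-13)² = 169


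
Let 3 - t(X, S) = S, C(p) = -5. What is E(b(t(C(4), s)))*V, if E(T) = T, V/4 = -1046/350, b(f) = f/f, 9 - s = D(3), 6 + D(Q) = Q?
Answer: -2092/175 ≈ -11.954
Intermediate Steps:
D(Q) = -6 + Q
s = 12 (s = 9 - (-6 + 3) = 9 - 1*(-3) = 9 + 3 = 12)
t(X, S) = 3 - S
b(f) = 1
V = -2092/175 (V = 4*(-1046/350) = 4*(-1046*1/350) = 4*(-523/175) = -2092/175 ≈ -11.954)
E(b(t(C(4), s)))*V = 1*(-2092/175) = -2092/175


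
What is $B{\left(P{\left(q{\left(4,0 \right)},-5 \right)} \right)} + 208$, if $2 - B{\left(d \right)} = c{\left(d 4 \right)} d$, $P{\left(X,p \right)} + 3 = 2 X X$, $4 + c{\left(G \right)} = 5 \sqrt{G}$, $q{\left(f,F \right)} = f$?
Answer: $326 - 290 \sqrt{29} \approx -1235.7$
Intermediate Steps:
$c{\left(G \right)} = -4 + 5 \sqrt{G}$
$P{\left(X,p \right)} = -3 + 2 X^{2}$ ($P{\left(X,p \right)} = -3 + 2 X X = -3 + 2 X^{2}$)
$B{\left(d \right)} = 2 - d \left(-4 + 10 \sqrt{d}\right)$ ($B{\left(d \right)} = 2 - \left(-4 + 5 \sqrt{d 4}\right) d = 2 - \left(-4 + 5 \sqrt{4 d}\right) d = 2 - \left(-4 + 5 \cdot 2 \sqrt{d}\right) d = 2 - \left(-4 + 10 \sqrt{d}\right) d = 2 - d \left(-4 + 10 \sqrt{d}\right)$)
$B{\left(P{\left(q{\left(4,0 \right)},-5 \right)} \right)} + 208 = \left(2 - 10 \left(-3 + 2 \cdot 4^{2}\right)^{\frac{3}{2}} + 4 \left(-3 + 2 \cdot 4^{2}\right)\right) + 208 = \left(2 - 10 \left(-3 + 2 \cdot 16\right)^{\frac{3}{2}} + 4 \left(-3 + 2 \cdot 16\right)\right) + 208 = \left(2 - 10 \left(-3 + 32\right)^{\frac{3}{2}} + 4 \left(-3 + 32\right)\right) + 208 = \left(2 - 10 \cdot 29^{\frac{3}{2}} + 4 \cdot 29\right) + 208 = \left(2 - 10 \cdot 29 \sqrt{29} + 116\right) + 208 = \left(2 - 290 \sqrt{29} + 116\right) + 208 = \left(118 - 290 \sqrt{29}\right) + 208 = 326 - 290 \sqrt{29}$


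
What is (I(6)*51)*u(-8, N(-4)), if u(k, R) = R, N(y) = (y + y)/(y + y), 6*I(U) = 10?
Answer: 85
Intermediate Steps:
I(U) = 5/3 (I(U) = (⅙)*10 = 5/3)
N(y) = 1 (N(y) = (2*y)/((2*y)) = (2*y)*(1/(2*y)) = 1)
(I(6)*51)*u(-8, N(-4)) = ((5/3)*51)*1 = 85*1 = 85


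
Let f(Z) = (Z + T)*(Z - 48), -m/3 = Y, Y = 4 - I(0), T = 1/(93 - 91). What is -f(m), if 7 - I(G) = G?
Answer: 741/2 ≈ 370.50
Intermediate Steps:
I(G) = 7 - G
T = ½ (T = 1/2 = ½ ≈ 0.50000)
Y = -3 (Y = 4 - (7 - 1*0) = 4 - (7 + 0) = 4 - 1*7 = 4 - 7 = -3)
m = 9 (m = -3*(-3) = 9)
f(Z) = (½ + Z)*(-48 + Z) (f(Z) = (Z + ½)*(Z - 48) = (½ + Z)*(-48 + Z))
-f(m) = -(-24 + 9² - 95/2*9) = -(-24 + 81 - 855/2) = -1*(-741/2) = 741/2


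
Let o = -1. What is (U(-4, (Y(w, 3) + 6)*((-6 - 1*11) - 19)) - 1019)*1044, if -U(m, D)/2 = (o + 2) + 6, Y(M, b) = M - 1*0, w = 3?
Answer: -1078452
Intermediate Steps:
Y(M, b) = M (Y(M, b) = M + 0 = M)
U(m, D) = -14 (U(m, D) = -2*((-1 + 2) + 6) = -2*(1 + 6) = -2*7 = -14)
(U(-4, (Y(w, 3) + 6)*((-6 - 1*11) - 19)) - 1019)*1044 = (-14 - 1019)*1044 = -1033*1044 = -1078452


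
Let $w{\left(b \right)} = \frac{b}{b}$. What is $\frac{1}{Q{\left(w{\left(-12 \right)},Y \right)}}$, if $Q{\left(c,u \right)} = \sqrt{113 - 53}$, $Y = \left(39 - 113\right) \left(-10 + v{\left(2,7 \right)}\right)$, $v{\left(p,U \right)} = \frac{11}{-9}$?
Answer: $\frac{\sqrt{15}}{30} \approx 0.1291$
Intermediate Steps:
$w{\left(b \right)} = 1$
$v{\left(p,U \right)} = - \frac{11}{9}$ ($v{\left(p,U \right)} = 11 \left(- \frac{1}{9}\right) = - \frac{11}{9}$)
$Y = \frac{7474}{9}$ ($Y = \left(39 - 113\right) \left(-10 - \frac{11}{9}\right) = \left(-74\right) \left(- \frac{101}{9}\right) = \frac{7474}{9} \approx 830.44$)
$Q{\left(c,u \right)} = 2 \sqrt{15}$ ($Q{\left(c,u \right)} = \sqrt{60} = 2 \sqrt{15}$)
$\frac{1}{Q{\left(w{\left(-12 \right)},Y \right)}} = \frac{1}{2 \sqrt{15}} = \frac{\sqrt{15}}{30}$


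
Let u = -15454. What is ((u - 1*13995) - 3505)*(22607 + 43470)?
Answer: -2177501458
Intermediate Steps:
((u - 1*13995) - 3505)*(22607 + 43470) = ((-15454 - 1*13995) - 3505)*(22607 + 43470) = ((-15454 - 13995) - 3505)*66077 = (-29449 - 3505)*66077 = -32954*66077 = -2177501458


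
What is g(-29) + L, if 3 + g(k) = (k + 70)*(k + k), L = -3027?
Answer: -5408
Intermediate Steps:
g(k) = -3 + 2*k*(70 + k) (g(k) = -3 + (k + 70)*(k + k) = -3 + (70 + k)*(2*k) = -3 + 2*k*(70 + k))
g(-29) + L = (-3 + 2*(-29)² + 140*(-29)) - 3027 = (-3 + 2*841 - 4060) - 3027 = (-3 + 1682 - 4060) - 3027 = -2381 - 3027 = -5408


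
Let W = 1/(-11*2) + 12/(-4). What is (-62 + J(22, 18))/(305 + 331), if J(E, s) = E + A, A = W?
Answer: -947/13992 ≈ -0.067682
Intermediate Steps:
W = -67/22 (W = -1/11*½ + 12*(-¼) = -1/22 - 3 = -67/22 ≈ -3.0455)
A = -67/22 ≈ -3.0455
J(E, s) = -67/22 + E (J(E, s) = E - 67/22 = -67/22 + E)
(-62 + J(22, 18))/(305 + 331) = (-62 + (-67/22 + 22))/(305 + 331) = (-62 + 417/22)/636 = -947/22*1/636 = -947/13992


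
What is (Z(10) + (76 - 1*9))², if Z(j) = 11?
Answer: 6084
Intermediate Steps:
(Z(10) + (76 - 1*9))² = (11 + (76 - 1*9))² = (11 + (76 - 9))² = (11 + 67)² = 78² = 6084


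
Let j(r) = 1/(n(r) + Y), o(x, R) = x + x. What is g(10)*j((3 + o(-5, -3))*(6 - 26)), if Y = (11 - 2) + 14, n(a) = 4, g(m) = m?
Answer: 10/27 ≈ 0.37037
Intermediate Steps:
o(x, R) = 2*x
Y = 23 (Y = 9 + 14 = 23)
j(r) = 1/27 (j(r) = 1/(4 + 23) = 1/27)
g(10)*j((3 + o(-5, -3))*(6 - 26)) = 10*(1/27) = 10/27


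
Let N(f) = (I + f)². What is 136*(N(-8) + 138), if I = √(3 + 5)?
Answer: 28560 - 4352*√2 ≈ 22405.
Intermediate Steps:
I = 2*√2 (I = √8 = 2*√2 ≈ 2.8284)
N(f) = (f + 2*√2)² (N(f) = (2*√2 + f)² = (f + 2*√2)²)
136*(N(-8) + 138) = 136*((-8 + 2*√2)² + 138) = 136*(138 + (-8 + 2*√2)²) = 18768 + 136*(-8 + 2*√2)²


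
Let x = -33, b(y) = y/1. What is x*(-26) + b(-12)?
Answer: 846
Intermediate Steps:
b(y) = y (b(y) = y*1 = y)
x*(-26) + b(-12) = -33*(-26) - 12 = 858 - 12 = 846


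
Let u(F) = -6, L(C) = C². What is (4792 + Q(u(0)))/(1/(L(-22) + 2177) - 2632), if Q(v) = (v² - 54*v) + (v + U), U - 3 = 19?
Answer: -13752048/7003751 ≈ -1.9635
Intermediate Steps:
U = 22 (U = 3 + 19 = 22)
Q(v) = 22 + v² - 53*v (Q(v) = (v² - 54*v) + (v + 22) = (v² - 54*v) + (22 + v) = 22 + v² - 53*v)
(4792 + Q(u(0)))/(1/(L(-22) + 2177) - 2632) = (4792 + (22 + (-6)² - 53*(-6)))/(1/((-22)² + 2177) - 2632) = (4792 + (22 + 36 + 318))/(1/(484 + 2177) - 2632) = (4792 + 376)/(1/2661 - 2632) = 5168/(1/2661 - 2632) = 5168/(-7003751/2661) = 5168*(-2661/7003751) = -13752048/7003751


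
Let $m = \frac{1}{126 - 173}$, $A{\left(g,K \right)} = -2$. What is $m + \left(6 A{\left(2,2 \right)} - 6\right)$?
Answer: $- \frac{847}{47} \approx -18.021$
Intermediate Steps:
$m = - \frac{1}{47}$ ($m = \frac{1}{-47} = - \frac{1}{47} \approx -0.021277$)
$m + \left(6 A{\left(2,2 \right)} - 6\right) = - \frac{1}{47} + \left(6 \left(-2\right) - 6\right) = - \frac{1}{47} - 18 = - \frac{847}{47}$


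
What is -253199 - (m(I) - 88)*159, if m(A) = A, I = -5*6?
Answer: -234437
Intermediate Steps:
I = -30
-253199 - (m(I) - 88)*159 = -253199 - (-30 - 88)*159 = -253199 - (-118)*159 = -253199 - 1*(-18762) = -253199 + 18762 = -234437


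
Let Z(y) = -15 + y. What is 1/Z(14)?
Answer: -1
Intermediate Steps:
1/Z(14) = 1/(-15 + 14) = 1/(-1) = -1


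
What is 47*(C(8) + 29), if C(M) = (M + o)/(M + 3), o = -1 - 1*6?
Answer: 15040/11 ≈ 1367.3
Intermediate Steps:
o = -7 (o = -1 - 6 = -7)
C(M) = (-7 + M)/(3 + M) (C(M) = (M - 7)/(M + 3) = (-7 + M)/(3 + M))
47*(C(8) + 29) = 47*((-7 + 8)/(3 + 8) + 29) = 47*(1/11 + 29) = 47*(320/11) = 15040/11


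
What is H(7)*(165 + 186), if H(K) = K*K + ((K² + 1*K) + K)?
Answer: 39312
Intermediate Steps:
H(K) = 2*K + 2*K² (H(K) = K² + ((K² + K) + K) = K² + ((K + K²) + K) = K² + (K² + 2*K) = 2*K + 2*K²)
H(7)*(165 + 186) = (2*7*(1 + 7))*(165 + 186) = (2*7*8)*351 = 112*351 = 39312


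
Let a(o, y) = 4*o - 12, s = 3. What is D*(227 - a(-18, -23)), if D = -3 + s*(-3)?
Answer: -3732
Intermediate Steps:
a(o, y) = -12 + 4*o
D = -12 (D = -3 + 3*(-3) = -3 - 9 = -12)
D*(227 - a(-18, -23)) = -12*(227 - (-12 + 4*(-18))) = -12*(227 - (-12 - 72)) = -12*(227 - 1*(-84)) = -12*(227 + 84) = -12*311 = -3732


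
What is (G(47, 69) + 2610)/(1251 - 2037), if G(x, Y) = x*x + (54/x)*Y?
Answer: -230219/36942 ≈ -6.2319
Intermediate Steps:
G(x, Y) = x² + 54*Y/x
(G(47, 69) + 2610)/(1251 - 2037) = ((47³ + 54*69)/47 + 2610)/(1251 - 2037) = ((103823 + 3726)/47 + 2610)/(-786) = ((1/47)*107549 + 2610)*(-1/786) = (107549/47 + 2610)*(-1/786) = (230219/47)*(-1/786) = -230219/36942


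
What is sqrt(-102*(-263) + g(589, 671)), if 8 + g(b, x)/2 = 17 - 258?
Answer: 2*sqrt(6582) ≈ 162.26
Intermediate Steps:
g(b, x) = -498 (g(b, x) = -16 + 2*(17 - 258) = -16 + 2*(-241) = -16 - 482 = -498)
sqrt(-102*(-263) + g(589, 671)) = sqrt(-102*(-263) - 498) = sqrt(26826 - 498) = sqrt(26328) = 2*sqrt(6582)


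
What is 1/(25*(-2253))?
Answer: -1/56325 ≈ -1.7754e-5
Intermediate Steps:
1/(25*(-2253)) = 1/(-56325) = -1/56325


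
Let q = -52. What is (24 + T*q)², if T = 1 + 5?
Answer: 82944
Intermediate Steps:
T = 6
(24 + T*q)² = (24 + 6*(-52))² = (24 - 312)² = (-288)² = 82944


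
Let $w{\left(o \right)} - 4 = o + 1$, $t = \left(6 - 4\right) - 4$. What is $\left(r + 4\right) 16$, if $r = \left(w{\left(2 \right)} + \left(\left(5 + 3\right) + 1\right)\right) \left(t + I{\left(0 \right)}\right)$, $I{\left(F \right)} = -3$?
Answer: $-1216$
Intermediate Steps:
$t = -2$ ($t = 2 - 4 = -2$)
$w{\left(o \right)} = 5 + o$ ($w{\left(o \right)} = 4 + \left(o + 1\right) = 4 + \left(1 + o\right) = 5 + o$)
$r = -80$ ($r = \left(\left(5 + 2\right) + \left(\left(5 + 3\right) + 1\right)\right) \left(-2 - 3\right) = \left(7 + \left(8 + 1\right)\right) \left(-5\right) = \left(7 + 9\right) \left(-5\right) = 16 \left(-5\right) = -80$)
$\left(r + 4\right) 16 = \left(-80 + 4\right) 16 = \left(-76\right) 16 = -1216$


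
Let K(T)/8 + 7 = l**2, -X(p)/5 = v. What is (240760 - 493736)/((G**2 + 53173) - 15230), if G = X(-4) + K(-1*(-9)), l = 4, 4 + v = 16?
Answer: -252976/38087 ≈ -6.6421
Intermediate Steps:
v = 12 (v = -4 + 16 = 12)
X(p) = -60 (X(p) = -5*12 = -60)
K(T) = 72 (K(T) = -56 + 8*4**2 = -56 + 8*16 = -56 + 128 = 72)
G = 12 (G = -60 + 72 = 12)
(240760 - 493736)/((G**2 + 53173) - 15230) = (240760 - 493736)/((12**2 + 53173) - 15230) = -252976/((144 + 53173) - 15230) = -252976/(53317 - 15230) = -252976/38087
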